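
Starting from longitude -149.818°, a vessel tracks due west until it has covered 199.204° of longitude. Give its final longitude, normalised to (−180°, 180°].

Start at -149.818°; shift −199.204° → -349.022°.
-349.022° lies outside (−180°, 180°]; add 360° → +10.978°.

+10.978°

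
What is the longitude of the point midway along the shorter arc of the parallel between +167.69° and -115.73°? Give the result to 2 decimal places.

Signed shortest Δλ from +167.69° to -115.73° is +76.58°.
Midpoint longitude = +167.69° + (+76.58°)/2 = +167.69° + 38.29° = +205.98°.
Normalise into (−180°, 180°]: -154.02°.
(The naïve average (+167.69 + -115.73)/2 = 25.98° is on the wrong side of the globe.)

-154.02°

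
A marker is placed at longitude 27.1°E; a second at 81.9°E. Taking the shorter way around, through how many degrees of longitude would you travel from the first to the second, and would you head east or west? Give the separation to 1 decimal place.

54.8° east

Raw difference: 81.9 − 27.1 = 54.8°.
Normalise into (−180°, 180°]: 54.8° stays 54.8°.
Positive ⇒ the second point lies to the east; separation 54.8°.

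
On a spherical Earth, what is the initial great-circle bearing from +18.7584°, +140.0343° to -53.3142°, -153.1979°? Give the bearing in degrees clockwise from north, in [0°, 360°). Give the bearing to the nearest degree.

Δλ = -153.1979 − 140.0343 = -293.2322°; wrapped into (−180°, 180°]: 66.7678°.
θ = atan2( sin Δλ · cos φ₂ , cos φ₁ · sin φ₂ − sin φ₁ · cos φ₂ · cos Δλ )
  = atan2(0.54898, -0.83511) = 146.680° → normalised to [0°, 360°): 146.680°.

147°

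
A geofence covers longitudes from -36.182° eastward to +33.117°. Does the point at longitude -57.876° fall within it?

No

Band width going east from -36.182° to +33.117°: ((33.117 − -36.182) mod 360) = 69.299°.
Offset of -57.876° east of the west edge: ((-57.876 − -36.182) mod 360) = 338.306°.
338.306° > 69.299° ⇒ outside.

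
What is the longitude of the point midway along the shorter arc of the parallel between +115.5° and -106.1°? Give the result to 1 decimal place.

Signed shortest Δλ from +115.5° to -106.1° is +138.4°.
Midpoint longitude = +115.5° + (+138.4°)/2 = +115.5° + 69.2° = +184.7°.
Normalise into (−180°, 180°]: -175.3°.
(The naïve average (+115.5 + -106.1)/2 = 4.7° is on the wrong side of the globe.)

-175.3°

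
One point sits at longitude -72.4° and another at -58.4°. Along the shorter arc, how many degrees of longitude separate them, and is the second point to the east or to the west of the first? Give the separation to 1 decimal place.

Raw difference: -58.4 − -72.4 = 14.0°.
Normalise into (−180°, 180°]: 14.0° stays 14.0°.
Positive ⇒ the second point lies to the east; separation 14.0°.

14.0° east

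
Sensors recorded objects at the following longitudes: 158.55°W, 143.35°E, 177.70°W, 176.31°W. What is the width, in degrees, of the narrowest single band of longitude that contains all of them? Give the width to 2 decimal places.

Sort the longitudes: -177.70°, -176.31°, -158.55°, +143.35°.
Eastward gaps between consecutive values (wrapping around): 1.39°, 17.76°, 301.90°, 38.95°.
Largest gap = 301.90° ⇒ minimal covering band is its complement: 360° − 301.90° = 58.10°.
Band runs from +143.35° eastward to -158.55°, crossing the antimeridian.

58.10°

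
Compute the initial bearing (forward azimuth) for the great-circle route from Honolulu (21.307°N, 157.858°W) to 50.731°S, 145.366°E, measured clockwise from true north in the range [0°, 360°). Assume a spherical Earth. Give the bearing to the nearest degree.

212°

Δλ = 145.366 − -157.858 = 303.224°; wrapped into (−180°, 180°]: -56.776°.
θ = atan2( sin Δλ · cos φ₂ , cos φ₁ · sin φ₂ − sin φ₁ · cos φ₂ · cos Δλ )
  = atan2(-0.52949, -0.84728) = -147.997° → normalised to [0°, 360°): 212.003°.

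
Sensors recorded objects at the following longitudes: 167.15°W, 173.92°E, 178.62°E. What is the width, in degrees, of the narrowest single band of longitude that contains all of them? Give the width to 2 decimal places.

Sort the longitudes: -167.15°, +173.92°, +178.62°.
Eastward gaps between consecutive values (wrapping around): 341.07°, 4.70°, 14.23°.
Largest gap = 341.07° ⇒ minimal covering band is its complement: 360° − 341.07° = 18.93°.
Band runs from +173.92° eastward to -167.15°, crossing the antimeridian.

18.93°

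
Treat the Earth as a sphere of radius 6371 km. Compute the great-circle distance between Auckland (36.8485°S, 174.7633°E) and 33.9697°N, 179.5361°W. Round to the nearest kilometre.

Δλ = -179.5361 − 174.7633 = -354.2994°; wrapped into (−180°, 180°]: 5.7006°.
Δφ = 33.9697 − -36.8485 = 70.8182°.
a = sin²(Δφ/2) + cos φ₁ · cos φ₂ · sin²(Δλ/2) = 0.337358.
c = 2·atan2(√a, √(1−a)) = 1.23948 rad → d = 6371·c ≈ 7896.75 km.

7897 km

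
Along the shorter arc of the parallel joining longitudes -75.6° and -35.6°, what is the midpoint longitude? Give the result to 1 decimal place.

Signed shortest Δλ from -75.6° to -35.6° is +40.0°.
Midpoint longitude = -75.6° + (+40.0°)/2 = -75.6° + 20.0° = -55.6°.

-55.6°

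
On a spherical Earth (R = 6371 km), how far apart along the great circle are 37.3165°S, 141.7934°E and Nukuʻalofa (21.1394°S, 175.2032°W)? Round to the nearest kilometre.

Δλ = -175.2032 − 141.7934 = -316.9966°; wrapped into (−180°, 180°]: 43.0034°.
Δφ = -21.1394 − -37.3165 = 16.1771°.
a = sin²(Δφ/2) + cos φ₁ · cos φ₂ · sin²(Δλ/2) = 0.119451.
c = 2·atan2(√a, √(1−a)) = 0.70579 rad → d = 6371·c ≈ 4496.59 km.

4497 km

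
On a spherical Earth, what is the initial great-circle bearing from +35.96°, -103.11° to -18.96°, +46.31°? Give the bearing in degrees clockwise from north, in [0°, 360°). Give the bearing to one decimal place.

65.9°

Δλ = 46.31 − -103.11 = 149.42°.
θ = atan2( sin Δλ · cos φ₂ , cos φ₁ · sin φ₂ − sin φ₁ · cos φ₂ · cos Δλ )
  = atan2(0.48114, 0.21513) = 65.909° → normalised to [0°, 360°): 65.909°.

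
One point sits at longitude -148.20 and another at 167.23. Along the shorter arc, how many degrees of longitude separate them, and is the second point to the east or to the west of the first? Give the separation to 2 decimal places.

44.57° west

Raw difference: 167.23 − -148.20 = 315.43°.
Normalise into (−180°, 180°]: 315.43° − 360° = -44.57°.
Negative ⇒ the second point lies to the west; separation 44.57°.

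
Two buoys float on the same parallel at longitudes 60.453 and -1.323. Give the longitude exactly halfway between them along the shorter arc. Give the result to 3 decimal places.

Signed shortest Δλ from +60.453° to -1.323° is -61.776°.
Midpoint longitude = +60.453° + (-61.776°)/2 = +60.453° − 30.888° = +29.565°.

+29.565°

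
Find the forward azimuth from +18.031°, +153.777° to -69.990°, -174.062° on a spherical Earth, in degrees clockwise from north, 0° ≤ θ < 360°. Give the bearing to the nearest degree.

Δλ = -174.062 − 153.777 = -327.839°; wrapped into (−180°, 180°]: 32.161°.
θ = atan2( sin Δλ · cos φ₂ , cos φ₁ · sin φ₂ − sin φ₁ · cos φ₂ · cos Δλ )
  = atan2(0.18214, -0.98315) = 169.504° → normalised to [0°, 360°): 169.504°.

170°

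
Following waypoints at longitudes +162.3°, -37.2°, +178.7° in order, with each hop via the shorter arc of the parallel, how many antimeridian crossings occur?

Leg 1: +162.3° → -37.2°, shortest Δλ = 160.5° (east) — crosses 180°.
Leg 2: -37.2° → +178.7°, shortest Δλ = -144.1° (west) — crosses 180°.
Total crossings: 2.

2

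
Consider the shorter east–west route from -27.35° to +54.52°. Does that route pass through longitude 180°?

No

Signed shortest Δλ = ((54.52 − -27.35 + 180) mod 360) − 180 = 81.87°.
Going east by 81.87° from -27.35° reaches +54.52° without touching 180°.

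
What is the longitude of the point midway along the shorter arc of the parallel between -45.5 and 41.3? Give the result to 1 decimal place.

-2.1°

Signed shortest Δλ from -45.5° to +41.3° is +86.8°.
Midpoint longitude = -45.5° + (+86.8°)/2 = -45.5° + 43.4° = -2.1°.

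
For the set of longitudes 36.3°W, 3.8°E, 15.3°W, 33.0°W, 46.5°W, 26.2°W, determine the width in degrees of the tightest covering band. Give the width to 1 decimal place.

Sort the longitudes: -46.5°, -36.3°, -33.0°, -26.2°, -15.3°, +3.8°.
Eastward gaps between consecutive values (wrapping around): 10.2°, 3.3°, 6.8°, 10.9°, 19.1°, 309.7°.
Largest gap = 309.7° ⇒ minimal covering band is its complement: 360° − 309.7° = 50.3°.
Band runs from -46.5° eastward to +3.8°.

50.3°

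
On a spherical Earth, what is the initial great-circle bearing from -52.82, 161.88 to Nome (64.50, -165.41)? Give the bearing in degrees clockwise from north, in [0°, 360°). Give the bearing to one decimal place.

15.6°

Δλ = -165.41 − 161.88 = -327.29°; wrapped into (−180°, 180°]: 32.71°.
θ = atan2( sin Δλ · cos φ₂ , cos φ₁ · sin φ₂ − sin φ₁ · cos φ₂ · cos Δλ )
  = atan2(0.23264, 0.83406) = 15.585° → normalised to [0°, 360°): 15.585°.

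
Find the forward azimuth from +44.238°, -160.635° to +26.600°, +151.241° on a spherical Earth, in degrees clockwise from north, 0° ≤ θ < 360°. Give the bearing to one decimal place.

261.8°

Δλ = 151.241 − -160.635 = 311.876°; wrapped into (−180°, 180°]: -48.124°.
θ = atan2( sin Δλ · cos φ₂ , cos φ₁ · sin φ₂ − sin φ₁ · cos φ₂ · cos Δλ )
  = atan2(-0.66578, -0.09560) = -98.171° → normalised to [0°, 360°): 261.829°.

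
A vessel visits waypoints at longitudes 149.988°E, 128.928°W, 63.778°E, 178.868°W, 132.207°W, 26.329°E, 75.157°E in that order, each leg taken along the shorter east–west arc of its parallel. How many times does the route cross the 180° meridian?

Leg 1: +149.988° → -128.928°, shortest Δλ = 81.084° (east) — crosses 180°.
Leg 2: -128.928° → +63.778°, shortest Δλ = -167.294° (west) — crosses 180°.
Leg 3: +63.778° → -178.868°, shortest Δλ = 117.354° (east) — crosses 180°.
Leg 4: -178.868° → -132.207°, shortest Δλ = 46.661° (east) — does not cross 180°.
Leg 5: -132.207° → +26.329°, shortest Δλ = 158.536° (east) — does not cross 180°.
Leg 6: +26.329° → +75.157°, shortest Δλ = 48.828° (east) — does not cross 180°.
Total crossings: 3.

3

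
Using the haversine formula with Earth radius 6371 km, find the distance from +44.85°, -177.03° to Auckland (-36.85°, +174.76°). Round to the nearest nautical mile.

Δλ = 174.76 − -177.03 = 351.79°; wrapped into (−180°, 180°]: -8.21°.
Δφ = -36.85 − 44.85 = -81.70°.
a = sin²(Δφ/2) + cos φ₁ · cos φ₂ · sin²(Δλ/2) = 0.430729.
c = 2·atan2(√a, √(1−a)) = 1.43181 rad → d = 6371·c ≈ 9122.04 km ≈ 4925.51 nmi.

4926 nmi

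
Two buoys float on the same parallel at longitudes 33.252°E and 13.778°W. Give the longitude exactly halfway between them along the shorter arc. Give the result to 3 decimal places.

9.737°E

Signed shortest Δλ from +33.252° to -13.778° is -47.030°.
Midpoint longitude = +33.252° + (-47.030°)/2 = +33.252° − 23.515° = +9.737°.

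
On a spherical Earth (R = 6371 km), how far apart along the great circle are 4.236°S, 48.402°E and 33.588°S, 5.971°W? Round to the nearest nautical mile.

3503 nmi

Δλ = -5.971 − 48.402 = -54.373°.
Δφ = -33.588 − -4.236 = -29.352°.
a = sin²(Δφ/2) + cos φ₁ · cos φ₂ · sin²(Δλ/2) = 0.237607.
c = 2·atan2(√a, √(1−a)) = 1.01833 rad → d = 6371·c ≈ 6487.79 km ≈ 3503.13 nmi.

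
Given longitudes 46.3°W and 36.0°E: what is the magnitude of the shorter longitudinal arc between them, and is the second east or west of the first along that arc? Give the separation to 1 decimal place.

Raw difference: 36.0 − -46.3 = 82.3°.
Normalise into (−180°, 180°]: 82.3° stays 82.3°.
Positive ⇒ the second point lies to the east; separation 82.3°.

82.3° east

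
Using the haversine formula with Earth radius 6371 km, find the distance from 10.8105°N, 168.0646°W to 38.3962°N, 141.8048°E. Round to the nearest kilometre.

Δλ = 141.8048 − -168.0646 = 309.8694°; wrapped into (−180°, 180°]: -50.1306°.
Δφ = 38.3962 − 10.8105 = 27.5857°.
a = sin²(Δφ/2) + cos φ₁ · cos φ₂ · sin²(Δλ/2) = 0.195009.
c = 2·atan2(√a, √(1−a)) = 0.91476 rad → d = 6371·c ≈ 5827.92 km.

5828 km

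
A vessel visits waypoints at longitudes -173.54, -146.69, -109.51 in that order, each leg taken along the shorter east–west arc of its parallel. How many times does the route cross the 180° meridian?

0

Leg 1: -173.54° → -146.69°, shortest Δλ = 26.85° (east) — does not cross 180°.
Leg 2: -146.69° → -109.51°, shortest Δλ = 37.18° (east) — does not cross 180°.
Total crossings: 0.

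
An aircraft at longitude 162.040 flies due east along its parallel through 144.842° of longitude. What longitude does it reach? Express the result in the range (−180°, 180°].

Start at +162.040°; shift +144.842° → +306.882°.
+306.882° lies outside (−180°, 180°]; subtract 360° → -53.118°.

-53.118°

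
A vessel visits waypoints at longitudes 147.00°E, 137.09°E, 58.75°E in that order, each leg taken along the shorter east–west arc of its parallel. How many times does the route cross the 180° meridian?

Leg 1: +147.00° → +137.09°, shortest Δλ = -9.91° (west) — does not cross 180°.
Leg 2: +137.09° → +58.75°, shortest Δλ = -78.34° (west) — does not cross 180°.
Total crossings: 0.

0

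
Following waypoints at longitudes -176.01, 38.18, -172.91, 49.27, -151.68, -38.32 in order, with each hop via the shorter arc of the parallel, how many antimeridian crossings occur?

4

Leg 1: -176.01° → +38.18°, shortest Δλ = -145.81° (west) — crosses 180°.
Leg 2: +38.18° → -172.91°, shortest Δλ = 148.91° (east) — crosses 180°.
Leg 3: -172.91° → +49.27°, shortest Δλ = -137.82° (west) — crosses 180°.
Leg 4: +49.27° → -151.68°, shortest Δλ = 159.05° (east) — crosses 180°.
Leg 5: -151.68° → -38.32°, shortest Δλ = 113.36° (east) — does not cross 180°.
Total crossings: 4.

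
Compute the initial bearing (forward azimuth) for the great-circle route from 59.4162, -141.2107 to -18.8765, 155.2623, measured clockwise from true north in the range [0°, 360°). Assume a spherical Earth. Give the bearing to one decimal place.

Δλ = 155.2623 − -141.2107 = 296.4730°; wrapped into (−180°, 180°]: -63.5270°.
θ = atan2( sin Δλ · cos φ₂ , cos φ₁ · sin φ₂ − sin φ₁ · cos φ₂ · cos Δλ )
  = atan2(-0.84700, -0.52773) = -121.925° → normalised to [0°, 360°): 238.075°.

238.1°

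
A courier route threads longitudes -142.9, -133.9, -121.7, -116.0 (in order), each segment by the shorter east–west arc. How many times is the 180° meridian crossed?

0

Leg 1: -142.9° → -133.9°, shortest Δλ = 9.0° (east) — does not cross 180°.
Leg 2: -133.9° → -121.7°, shortest Δλ = 12.2° (east) — does not cross 180°.
Leg 3: -121.7° → -116.0°, shortest Δλ = 5.7° (east) — does not cross 180°.
Total crossings: 0.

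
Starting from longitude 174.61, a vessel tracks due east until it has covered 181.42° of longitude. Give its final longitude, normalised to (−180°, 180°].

-3.97°

Start at +174.61°; shift +181.42° → +356.03°.
+356.03° lies outside (−180°, 180°]; subtract 360° → -3.97°.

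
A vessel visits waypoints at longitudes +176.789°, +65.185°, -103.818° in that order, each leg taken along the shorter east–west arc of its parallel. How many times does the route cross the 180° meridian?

0

Leg 1: +176.789° → +65.185°, shortest Δλ = -111.604° (west) — does not cross 180°.
Leg 2: +65.185° → -103.818°, shortest Δλ = -169.003° (west) — does not cross 180°.
Total crossings: 0.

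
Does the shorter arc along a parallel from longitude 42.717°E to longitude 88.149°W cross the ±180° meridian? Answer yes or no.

Signed shortest Δλ = ((-88.149 − 42.717 + 180) mod 360) − 180 = -130.866°.
Going west by 130.866° from +42.717° reaches -88.149° without touching 180°.

No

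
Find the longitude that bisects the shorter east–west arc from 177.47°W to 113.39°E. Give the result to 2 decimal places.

Signed shortest Δλ from -177.47° to +113.39° is -69.14°.
Midpoint longitude = -177.47° + (-69.14°)/2 = -177.47° − 34.57° = -212.04°.
Normalise into (−180°, 180°]: +147.96°.
(The naïve average (-177.47 + +113.39)/2 = -32.04° is on the wrong side of the globe.)

147.96°E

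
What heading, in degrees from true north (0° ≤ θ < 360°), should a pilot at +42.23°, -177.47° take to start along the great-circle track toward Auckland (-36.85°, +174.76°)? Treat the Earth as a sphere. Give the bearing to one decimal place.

186.3°

Δλ = 174.76 − -177.47 = 352.23°; wrapped into (−180°, 180°]: -7.77°.
θ = atan2( sin Δλ · cos φ₂ , cos φ₁ · sin φ₂ − sin φ₁ · cos φ₂ · cos Δλ )
  = atan2(-0.10819, -0.97695) = -173.681° → normalised to [0°, 360°): 186.319°.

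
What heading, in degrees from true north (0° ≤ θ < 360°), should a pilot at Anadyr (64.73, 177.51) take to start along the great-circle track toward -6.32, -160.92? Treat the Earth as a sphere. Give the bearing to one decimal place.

157.5°

Δλ = -160.92 − 177.51 = -338.43°; wrapped into (−180°, 180°]: 21.57°.
θ = atan2( sin Δλ · cos φ₂ , cos φ₁ · sin φ₂ − sin φ₁ · cos φ₂ · cos Δλ )
  = atan2(0.36540, -0.88286) = 157.516° → normalised to [0°, 360°): 157.516°.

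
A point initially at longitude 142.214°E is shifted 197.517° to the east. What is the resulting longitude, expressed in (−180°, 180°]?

20.269°W

Start at +142.214°; shift +197.517° → +339.731°.
+339.731° lies outside (−180°, 180°]; subtract 360° → -20.269°.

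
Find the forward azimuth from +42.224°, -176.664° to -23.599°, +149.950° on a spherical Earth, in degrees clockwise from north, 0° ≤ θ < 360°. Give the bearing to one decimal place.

Δλ = 149.950 − -176.664 = 326.614°; wrapped into (−180°, 180°]: -33.386°.
θ = atan2( sin Δλ · cos φ₂ , cos φ₁ · sin φ₂ − sin φ₁ · cos φ₂ · cos Δλ )
  = atan2(-0.50426, -0.81066) = -148.117° → normalised to [0°, 360°): 211.883°.

211.9°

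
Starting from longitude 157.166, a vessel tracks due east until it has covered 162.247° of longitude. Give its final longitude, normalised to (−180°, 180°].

-40.587°

Start at +157.166°; shift +162.247° → +319.413°.
+319.413° lies outside (−180°, 180°]; subtract 360° → -40.587°.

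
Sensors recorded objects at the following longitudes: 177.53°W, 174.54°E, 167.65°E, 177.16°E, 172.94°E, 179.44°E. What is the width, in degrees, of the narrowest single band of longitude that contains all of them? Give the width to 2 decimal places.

Sort the longitudes: -177.53°, +167.65°, +172.94°, +174.54°, +177.16°, +179.44°.
Eastward gaps between consecutive values (wrapping around): 345.18°, 5.29°, 1.60°, 2.62°, 2.28°, 3.03°.
Largest gap = 345.18° ⇒ minimal covering band is its complement: 360° − 345.18° = 14.82°.
Band runs from +167.65° eastward to -177.53°, crossing the antimeridian.

14.82°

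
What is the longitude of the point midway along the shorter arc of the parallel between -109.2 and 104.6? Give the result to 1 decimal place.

Signed shortest Δλ from -109.2° to +104.6° is -146.2°.
Midpoint longitude = -109.2° + (-146.2°)/2 = -109.2° − 73.1° = -182.3°.
Normalise into (−180°, 180°]: +177.7°.
(The naïve average (-109.2 + +104.6)/2 = -2.3° is on the wrong side of the globe.)

+177.7°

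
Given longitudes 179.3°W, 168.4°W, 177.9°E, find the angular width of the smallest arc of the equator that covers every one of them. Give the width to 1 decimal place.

Sort the longitudes: -179.3°, -168.4°, +177.9°.
Eastward gaps between consecutive values (wrapping around): 10.9°, 346.3°, 2.8°.
Largest gap = 346.3° ⇒ minimal covering band is its complement: 360° − 346.3° = 13.7°.
Band runs from +177.9° eastward to -168.4°, crossing the antimeridian.

13.7°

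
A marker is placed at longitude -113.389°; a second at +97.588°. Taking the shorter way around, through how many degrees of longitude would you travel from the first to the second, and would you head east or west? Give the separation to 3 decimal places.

Raw difference: 97.588 − -113.389 = 210.977°.
Normalise into (−180°, 180°]: 210.977° − 360° = -149.023°.
Negative ⇒ the second point lies to the west; separation 149.023°.

149.023° west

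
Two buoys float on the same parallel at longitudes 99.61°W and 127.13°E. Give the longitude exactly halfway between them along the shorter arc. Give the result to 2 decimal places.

166.24°W

Signed shortest Δλ from -99.61° to +127.13° is -133.26°.
Midpoint longitude = -99.61° + (-133.26°)/2 = -99.61° − 66.63° = -166.24°.
(The naïve average (-99.61 + +127.13)/2 = 13.76° is on the wrong side of the globe.)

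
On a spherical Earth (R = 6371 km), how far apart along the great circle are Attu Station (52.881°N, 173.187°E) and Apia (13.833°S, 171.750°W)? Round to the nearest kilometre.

Δλ = -171.750 − 173.187 = -344.937°; wrapped into (−180°, 180°]: 15.063°.
Δφ = -13.833 − 52.881 = -66.714°.
a = sin²(Δφ/2) + cos φ₁ · cos φ₂ · sin²(Δλ/2) = 0.312406.
c = 2·atan2(√a, √(1−a)) = 1.18620 rad → d = 6371·c ≈ 7557.26 km.

7557 km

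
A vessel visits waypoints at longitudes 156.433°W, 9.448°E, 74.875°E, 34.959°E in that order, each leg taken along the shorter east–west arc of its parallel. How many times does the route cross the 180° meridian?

0

Leg 1: -156.433° → +9.448°, shortest Δλ = 165.881° (east) — does not cross 180°.
Leg 2: +9.448° → +74.875°, shortest Δλ = 65.427° (east) — does not cross 180°.
Leg 3: +74.875° → +34.959°, shortest Δλ = -39.916° (west) — does not cross 180°.
Total crossings: 0.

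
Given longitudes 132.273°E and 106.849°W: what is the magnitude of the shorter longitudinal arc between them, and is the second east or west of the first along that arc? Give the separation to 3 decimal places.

Raw difference: -106.849 − 132.273 = -239.122°.
Normalise into (−180°, 180°]: -239.122° + 360° = 120.878°.
Positive ⇒ the second point lies to the east; separation 120.878°.

120.878° east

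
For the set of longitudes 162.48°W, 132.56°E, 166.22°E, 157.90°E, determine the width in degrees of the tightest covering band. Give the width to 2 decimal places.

Sort the longitudes: -162.48°, +132.56°, +157.90°, +166.22°.
Eastward gaps between consecutive values (wrapping around): 295.04°, 25.34°, 8.32°, 31.30°.
Largest gap = 295.04° ⇒ minimal covering band is its complement: 360° − 295.04° = 64.96°.
Band runs from +132.56° eastward to -162.48°, crossing the antimeridian.

64.96°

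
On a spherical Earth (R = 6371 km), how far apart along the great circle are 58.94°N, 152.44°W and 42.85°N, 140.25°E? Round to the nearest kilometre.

4808 km

Δλ = 140.25 − -152.44 = 292.69°; wrapped into (−180°, 180°]: -67.31°.
Δφ = 42.85 − 58.94 = -16.09°.
a = sin²(Δφ/2) + cos φ₁ · cos φ₂ · sin²(Δλ/2) = 0.135758.
c = 2·atan2(√a, √(1−a)) = 0.75469 rad → d = 6371·c ≈ 4808.12 km.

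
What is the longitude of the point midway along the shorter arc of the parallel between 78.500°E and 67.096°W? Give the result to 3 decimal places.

Signed shortest Δλ from +78.500° to -67.096° is -145.596°.
Midpoint longitude = +78.500° + (-145.596°)/2 = +78.500° − 72.798° = +5.702°.

5.702°E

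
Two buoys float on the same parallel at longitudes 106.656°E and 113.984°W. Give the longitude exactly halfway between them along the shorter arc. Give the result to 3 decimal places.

176.336°E

Signed shortest Δλ from +106.656° to -113.984° is +139.360°.
Midpoint longitude = +106.656° + (+139.360°)/2 = +106.656° + 69.680° = +176.336°.
(The naïve average (+106.656 + -113.984)/2 = -3.664° is on the wrong side of the globe.)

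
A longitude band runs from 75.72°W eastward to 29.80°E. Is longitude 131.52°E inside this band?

No

Band width going east from -75.72° to +29.80°: ((29.80 − -75.72) mod 360) = 105.52°.
Offset of +131.52° east of the west edge: ((131.52 − -75.72) mod 360) = 207.24°.
207.24° > 105.52° ⇒ outside.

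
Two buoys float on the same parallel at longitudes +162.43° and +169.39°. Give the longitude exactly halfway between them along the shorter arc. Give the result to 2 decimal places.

Signed shortest Δλ from +162.43° to +169.39° is +6.96°.
Midpoint longitude = +162.43° + (+6.96°)/2 = +162.43° + 3.48° = +165.91°.

+165.91°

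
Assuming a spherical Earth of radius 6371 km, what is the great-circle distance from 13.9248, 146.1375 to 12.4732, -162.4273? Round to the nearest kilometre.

5560 km

Δλ = -162.4273 − 146.1375 = -308.5648°; wrapped into (−180°, 180°]: 51.4352°.
Δφ = 12.4732 − 13.9248 = -1.4516°.
a = sin²(Δφ/2) + cos φ₁ · cos φ₂ · sin²(Δλ/2) = 0.178613.
c = 2·atan2(√a, √(1−a)) = 0.87268 rad → d = 6371·c ≈ 5559.86 km.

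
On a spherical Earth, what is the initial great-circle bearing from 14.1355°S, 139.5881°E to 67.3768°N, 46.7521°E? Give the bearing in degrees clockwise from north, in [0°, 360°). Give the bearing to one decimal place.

Δλ = 46.7521 − 139.5881 = -92.8360°.
θ = atan2( sin Δλ · cos φ₂ , cos φ₁ · sin φ₂ − sin φ₁ · cos φ₂ · cos Δλ )
  = atan2(-0.38420, 0.89046) = -23.338° → normalised to [0°, 360°): 336.662°.

336.7°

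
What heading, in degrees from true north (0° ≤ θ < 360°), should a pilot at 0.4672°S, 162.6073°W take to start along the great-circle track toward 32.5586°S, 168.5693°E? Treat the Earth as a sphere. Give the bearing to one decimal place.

217.4°

Δλ = 168.5693 − -162.6073 = 331.1766°; wrapped into (−180°, 180°]: -28.8234°.
θ = atan2( sin Δλ · cos φ₂ , cos φ₁ · sin φ₂ − sin φ₁ · cos φ₂ · cos Δλ )
  = atan2(-0.40634, -0.53212) = -142.634° → normalised to [0°, 360°): 217.366°.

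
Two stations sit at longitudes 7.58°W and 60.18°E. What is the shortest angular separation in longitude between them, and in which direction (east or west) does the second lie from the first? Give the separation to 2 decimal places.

Raw difference: 60.18 − -7.58 = 67.76°.
Normalise into (−180°, 180°]: 67.76° stays 67.76°.
Positive ⇒ the second point lies to the east; separation 67.76°.

67.76° east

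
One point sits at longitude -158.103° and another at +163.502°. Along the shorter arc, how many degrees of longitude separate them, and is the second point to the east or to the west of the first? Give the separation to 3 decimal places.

Raw difference: 163.502 − -158.103 = 321.605°.
Normalise into (−180°, 180°]: 321.605° − 360° = -38.395°.
Negative ⇒ the second point lies to the west; separation 38.395°.

38.395° west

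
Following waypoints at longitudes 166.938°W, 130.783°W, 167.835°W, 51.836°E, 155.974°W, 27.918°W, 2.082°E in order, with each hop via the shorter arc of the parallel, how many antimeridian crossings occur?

Leg 1: -166.938° → -130.783°, shortest Δλ = 36.155° (east) — does not cross 180°.
Leg 2: -130.783° → -167.835°, shortest Δλ = -37.052° (west) — does not cross 180°.
Leg 3: -167.835° → +51.836°, shortest Δλ = -140.329° (west) — crosses 180°.
Leg 4: +51.836° → -155.974°, shortest Δλ = 152.19° (east) — crosses 180°.
Leg 5: -155.974° → -27.918°, shortest Δλ = 128.056° (east) — does not cross 180°.
Leg 6: -27.918° → +2.082°, shortest Δλ = 30.0° (east) — does not cross 180°.
Total crossings: 2.

2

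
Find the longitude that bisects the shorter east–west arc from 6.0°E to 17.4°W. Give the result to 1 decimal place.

5.7°W

Signed shortest Δλ from +6.0° to -17.4° is -23.4°.
Midpoint longitude = +6.0° + (-23.4°)/2 = +6.0° − 11.7° = -5.7°.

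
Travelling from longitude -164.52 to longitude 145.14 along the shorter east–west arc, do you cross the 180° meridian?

Yes

Naïve |145.14 − -164.52| = 309.66° > 180°, so the shorter arc goes the other way round — across 180°.
Signed shortest Δλ = ((145.14 − -164.52 + 180) mod 360) − 180 = -50.34°.
Going west by 50.34° from -164.52° passes through 180° before reaching +145.14°.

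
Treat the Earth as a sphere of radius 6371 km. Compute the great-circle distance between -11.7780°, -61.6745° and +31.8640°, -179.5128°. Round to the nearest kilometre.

Δλ = -179.5128 − -61.6745 = -117.8383°.
Δφ = 31.8640 − -11.7780 = 43.6420°.
a = sin²(Δφ/2) + cos φ₁ · cos φ₂ · sin²(Δλ/2) = 0.748006.
c = 2·atan2(√a, √(1−a)) = 2.08980 rad → d = 6371·c ≈ 13314.09 km.

13314 km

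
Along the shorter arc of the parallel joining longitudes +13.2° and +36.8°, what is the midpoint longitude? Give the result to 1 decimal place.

Signed shortest Δλ from +13.2° to +36.8° is +23.6°.
Midpoint longitude = +13.2° + (+23.6°)/2 = +13.2° + 11.8° = +25.0°.

+25.0°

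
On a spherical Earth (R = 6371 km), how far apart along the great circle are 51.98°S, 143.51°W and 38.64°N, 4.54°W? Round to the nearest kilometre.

16539 km

Δλ = -4.54 − -143.51 = 138.97°.
Δφ = 38.64 − -51.98 = 90.62°.
a = sin²(Δφ/2) + cos φ₁ · cos φ₂ · sin²(Δλ/2) = 0.927422.
c = 2·atan2(√a, √(1−a)) = 2.59605 rad → d = 6371·c ≈ 16539.41 km.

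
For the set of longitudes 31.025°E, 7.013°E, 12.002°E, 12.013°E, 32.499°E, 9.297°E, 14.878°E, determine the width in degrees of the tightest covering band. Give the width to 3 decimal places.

Sort the longitudes: +7.013°, +9.297°, +12.002°, +12.013°, +14.878°, +31.025°, +32.499°.
Eastward gaps between consecutive values (wrapping around): 2.284°, 2.705°, 0.011°, 2.865°, 16.147°, 1.474°, 334.514°.
Largest gap = 334.514° ⇒ minimal covering band is its complement: 360° − 334.514° = 25.486°.
Band runs from +7.013° eastward to +32.499°.

25.486°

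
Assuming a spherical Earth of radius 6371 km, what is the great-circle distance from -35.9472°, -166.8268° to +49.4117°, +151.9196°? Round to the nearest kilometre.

10325 km

Δλ = 151.9196 − -166.8268 = 318.7464°; wrapped into (−180°, 180°]: -41.2536°.
Δφ = 49.4117 − -35.9472 = 85.3589°.
a = sin²(Δφ/2) + cos φ₁ · cos φ₂ · sin²(Δλ/2) = 0.524909.
c = 2·atan2(√a, √(1−a)) = 1.62063 rad → d = 6371·c ≈ 10325.06 km.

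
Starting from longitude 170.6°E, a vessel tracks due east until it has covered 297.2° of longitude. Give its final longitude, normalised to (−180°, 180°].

Start at +170.6°; shift +297.2° → +467.8°.
+467.8° lies outside (−180°, 180°]; subtract 360° → +107.8°.

107.8°E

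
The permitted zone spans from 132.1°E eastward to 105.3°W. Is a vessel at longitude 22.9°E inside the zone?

No

Band width going east from +132.1° to -105.3°: ((-105.3 − 132.1) mod 360) = 122.6°.
Offset of +22.9° east of the west edge: ((22.9 − 132.1) mod 360) = 250.8°.
250.8° > 122.6° ⇒ outside.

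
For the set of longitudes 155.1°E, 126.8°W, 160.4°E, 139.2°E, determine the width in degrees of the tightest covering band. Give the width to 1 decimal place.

94.0°

Sort the longitudes: -126.8°, +139.2°, +155.1°, +160.4°.
Eastward gaps between consecutive values (wrapping around): 266.0°, 15.9°, 5.3°, 72.8°.
Largest gap = 266.0° ⇒ minimal covering band is its complement: 360° − 266.0° = 94.0°.
Band runs from +139.2° eastward to -126.8°, crossing the antimeridian.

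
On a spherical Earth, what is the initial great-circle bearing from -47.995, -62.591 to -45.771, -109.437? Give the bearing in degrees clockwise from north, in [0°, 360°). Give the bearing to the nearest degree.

256°

Δλ = -109.437 − -62.591 = -46.846°.
θ = atan2( sin Δλ · cos φ₂ , cos φ₁ · sin φ₂ − sin φ₁ · cos φ₂ · cos Δλ )
  = atan2(-0.50886, -0.12500) = -103.802° → normalised to [0°, 360°): 256.198°.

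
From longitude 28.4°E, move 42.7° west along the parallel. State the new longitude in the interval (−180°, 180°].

Start at +28.4°; shift −42.7° → -14.3°.
-14.3° already lies in (−180°, 180°].

14.3°W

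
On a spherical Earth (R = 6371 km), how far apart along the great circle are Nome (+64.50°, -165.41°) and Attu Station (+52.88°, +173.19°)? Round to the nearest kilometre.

Δλ = 173.19 − -165.41 = 338.60°; wrapped into (−180°, 180°]: -21.40°.
Δφ = 52.88 − 64.50 = -11.62°.
a = sin²(Δφ/2) + cos φ₁ · cos φ₂ · sin²(Δλ/2) = 0.019204.
c = 2·atan2(√a, √(1−a)) = 0.27805 rad → d = 6371·c ≈ 1771.45 km.

1771 km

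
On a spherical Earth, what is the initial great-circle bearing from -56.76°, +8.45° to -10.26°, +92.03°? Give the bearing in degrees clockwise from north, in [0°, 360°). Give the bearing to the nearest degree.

90°

Δλ = 92.03 − 8.45 = 83.58°.
θ = atan2( sin Δλ · cos φ₂ , cos φ₁ · sin φ₂ − sin φ₁ · cos φ₂ · cos Δλ )
  = atan2(0.97784, -0.00561) = 90.329° → normalised to [0°, 360°): 90.329°.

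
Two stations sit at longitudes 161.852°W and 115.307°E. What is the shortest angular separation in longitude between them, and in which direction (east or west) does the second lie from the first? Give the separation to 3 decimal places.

82.841° west

Raw difference: 115.307 − -161.852 = 277.159°.
Normalise into (−180°, 180°]: 277.159° − 360° = -82.841°.
Negative ⇒ the second point lies to the west; separation 82.841°.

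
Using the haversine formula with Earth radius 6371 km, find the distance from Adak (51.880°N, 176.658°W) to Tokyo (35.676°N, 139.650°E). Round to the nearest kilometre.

Δλ = 139.650 − -176.658 = 316.308°; wrapped into (−180°, 180°]: -43.692°.
Δφ = 35.676 − 51.880 = -16.204°.
a = sin²(Δφ/2) + cos φ₁ · cos φ₂ · sin²(Δλ/2) = 0.089299.
c = 2·atan2(√a, √(1−a)) = 0.60693 rad → d = 6371·c ≈ 3866.76 km.

3867 km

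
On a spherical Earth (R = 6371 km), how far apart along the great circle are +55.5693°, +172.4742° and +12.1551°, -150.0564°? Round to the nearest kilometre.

Δλ = -150.0564 − 172.4742 = -322.5306°; wrapped into (−180°, 180°]: 37.4694°.
Δφ = 12.1551 − 55.5693 = -43.4142°.
a = sin²(Δφ/2) + cos φ₁ · cos φ₂ · sin²(Δλ/2) = 0.193818.
c = 2·atan2(√a, √(1−a)) = 0.91175 rad → d = 6371·c ≈ 5808.76 km.

5809 km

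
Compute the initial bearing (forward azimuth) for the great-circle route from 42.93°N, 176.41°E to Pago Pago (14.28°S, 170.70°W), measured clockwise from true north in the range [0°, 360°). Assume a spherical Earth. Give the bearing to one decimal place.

Δλ = -170.70 − 176.41 = -347.11°; wrapped into (−180°, 180°]: 12.89°.
θ = atan2( sin Δλ · cos φ₂ , cos φ₁ · sin φ₂ − sin φ₁ · cos φ₂ · cos Δλ )
  = atan2(0.21619, -0.82403) = 165.300° → normalised to [0°, 360°): 165.300°.

165.3°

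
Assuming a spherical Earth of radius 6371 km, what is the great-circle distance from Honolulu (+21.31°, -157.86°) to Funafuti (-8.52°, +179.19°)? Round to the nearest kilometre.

4157 km

Δλ = 179.19 − -157.86 = 337.05°; wrapped into (−180°, 180°]: -22.95°.
Δφ = -8.52 − 21.31 = -29.83°.
a = sin²(Δφ/2) + cos φ₁ · cos φ₂ · sin²(Δλ/2) = 0.102712.
c = 2·atan2(√a, √(1−a)) = 0.65249 rad → d = 6371·c ≈ 4156.99 km.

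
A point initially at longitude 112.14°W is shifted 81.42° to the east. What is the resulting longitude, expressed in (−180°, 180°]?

Start at -112.14°; shift +81.42° → -30.72°.
-30.72° already lies in (−180°, 180°].

30.72°W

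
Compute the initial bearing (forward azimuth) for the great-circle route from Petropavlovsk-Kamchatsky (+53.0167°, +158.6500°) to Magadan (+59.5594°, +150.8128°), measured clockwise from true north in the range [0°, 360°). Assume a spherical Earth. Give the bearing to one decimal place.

Δλ = 150.8128 − 158.6500 = -7.8372°.
θ = atan2( sin Δλ · cos φ₂ , cos φ₁ · sin φ₂ − sin φ₁ · cos φ₂ · cos Δλ )
  = atan2(-0.06909, 0.11772) = -30.406° → normalised to [0°, 360°): 329.594°.

329.6°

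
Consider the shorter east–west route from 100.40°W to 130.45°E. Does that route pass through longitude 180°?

Yes

Naïve |130.45 − -100.40| = 230.85° > 180°, so the shorter arc goes the other way round — across 180°.
Signed shortest Δλ = ((130.45 − -100.40 + 180) mod 360) − 180 = -129.15°.
Going west by 129.15° from -100.40° passes through 180° before reaching +130.45°.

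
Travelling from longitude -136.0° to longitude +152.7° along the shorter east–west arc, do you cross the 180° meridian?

Yes

Naïve |152.7 − -136.0| = 288.7° > 180°, so the shorter arc goes the other way round — across 180°.
Signed shortest Δλ = ((152.7 − -136.0 + 180) mod 360) − 180 = -71.3°.
Going west by 71.3° from -136.0° passes through 180° before reaching +152.7°.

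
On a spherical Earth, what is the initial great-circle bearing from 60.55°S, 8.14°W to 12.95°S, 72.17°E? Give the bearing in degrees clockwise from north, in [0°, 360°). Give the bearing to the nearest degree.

Δλ = 72.17 − -8.14 = 80.31°.
θ = atan2( sin Δλ · cos φ₂ , cos φ₁ · sin φ₂ − sin φ₁ · cos φ₂ · cos Δλ )
  = atan2(0.96066, 0.03266) = 88.053° → normalised to [0°, 360°): 88.053°.

88°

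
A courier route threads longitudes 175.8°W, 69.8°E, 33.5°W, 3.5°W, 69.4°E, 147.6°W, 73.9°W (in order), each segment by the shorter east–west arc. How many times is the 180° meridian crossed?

2

Leg 1: -175.8° → +69.8°, shortest Δλ = -114.4° (west) — crosses 180°.
Leg 2: +69.8° → -33.5°, shortest Δλ = -103.3° (west) — does not cross 180°.
Leg 3: -33.5° → -3.5°, shortest Δλ = 30.0° (east) — does not cross 180°.
Leg 4: -3.5° → +69.4°, shortest Δλ = 72.9° (east) — does not cross 180°.
Leg 5: +69.4° → -147.6°, shortest Δλ = 143.0° (east) — crosses 180°.
Leg 6: -147.6° → -73.9°, shortest Δλ = 73.7° (east) — does not cross 180°.
Total crossings: 2.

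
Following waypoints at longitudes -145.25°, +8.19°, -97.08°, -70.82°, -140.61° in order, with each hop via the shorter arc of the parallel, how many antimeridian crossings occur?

0

Leg 1: -145.25° → +8.19°, shortest Δλ = 153.44° (east) — does not cross 180°.
Leg 2: +8.19° → -97.08°, shortest Δλ = -105.27° (west) — does not cross 180°.
Leg 3: -97.08° → -70.82°, shortest Δλ = 26.26° (east) — does not cross 180°.
Leg 4: -70.82° → -140.61°, shortest Δλ = -69.79° (west) — does not cross 180°.
Total crossings: 0.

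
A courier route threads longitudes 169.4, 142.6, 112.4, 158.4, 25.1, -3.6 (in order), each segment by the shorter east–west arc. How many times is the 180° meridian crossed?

Leg 1: +169.4° → +142.6°, shortest Δλ = -26.8° (west) — does not cross 180°.
Leg 2: +142.6° → +112.4°, shortest Δλ = -30.2° (west) — does not cross 180°.
Leg 3: +112.4° → +158.4°, shortest Δλ = 46.0° (east) — does not cross 180°.
Leg 4: +158.4° → +25.1°, shortest Δλ = -133.3° (west) — does not cross 180°.
Leg 5: +25.1° → -3.6°, shortest Δλ = -28.7° (west) — does not cross 180°.
Total crossings: 0.

0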